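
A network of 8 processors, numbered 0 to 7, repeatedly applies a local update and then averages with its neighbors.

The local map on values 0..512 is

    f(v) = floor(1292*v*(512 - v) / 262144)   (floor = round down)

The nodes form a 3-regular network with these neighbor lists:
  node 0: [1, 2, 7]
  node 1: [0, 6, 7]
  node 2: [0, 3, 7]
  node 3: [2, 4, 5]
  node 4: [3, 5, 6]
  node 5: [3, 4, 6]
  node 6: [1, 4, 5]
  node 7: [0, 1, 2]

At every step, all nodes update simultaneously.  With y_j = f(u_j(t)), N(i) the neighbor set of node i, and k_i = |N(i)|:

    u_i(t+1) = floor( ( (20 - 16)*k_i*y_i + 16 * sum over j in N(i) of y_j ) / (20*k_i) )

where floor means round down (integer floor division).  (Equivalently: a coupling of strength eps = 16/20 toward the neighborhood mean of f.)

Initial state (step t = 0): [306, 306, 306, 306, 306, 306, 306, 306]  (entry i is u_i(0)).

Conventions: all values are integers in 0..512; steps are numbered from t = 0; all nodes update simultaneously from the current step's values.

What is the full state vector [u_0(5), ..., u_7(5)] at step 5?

Simulating step by step:
t=0: [306, 306, 306, 306, 306, 306, 306, 306]
t=1: [310, 310, 310, 310, 310, 310, 310, 310]
t=2: [308, 308, 308, 308, 308, 308, 308, 308]
t=3: [309, 309, 309, 309, 309, 309, 309, 309]
t=4: [309, 309, 309, 309, 309, 309, 309, 309]
t=5: [309, 309, 309, 309, 309, 309, 309, 309]

Answer: [309, 309, 309, 309, 309, 309, 309, 309]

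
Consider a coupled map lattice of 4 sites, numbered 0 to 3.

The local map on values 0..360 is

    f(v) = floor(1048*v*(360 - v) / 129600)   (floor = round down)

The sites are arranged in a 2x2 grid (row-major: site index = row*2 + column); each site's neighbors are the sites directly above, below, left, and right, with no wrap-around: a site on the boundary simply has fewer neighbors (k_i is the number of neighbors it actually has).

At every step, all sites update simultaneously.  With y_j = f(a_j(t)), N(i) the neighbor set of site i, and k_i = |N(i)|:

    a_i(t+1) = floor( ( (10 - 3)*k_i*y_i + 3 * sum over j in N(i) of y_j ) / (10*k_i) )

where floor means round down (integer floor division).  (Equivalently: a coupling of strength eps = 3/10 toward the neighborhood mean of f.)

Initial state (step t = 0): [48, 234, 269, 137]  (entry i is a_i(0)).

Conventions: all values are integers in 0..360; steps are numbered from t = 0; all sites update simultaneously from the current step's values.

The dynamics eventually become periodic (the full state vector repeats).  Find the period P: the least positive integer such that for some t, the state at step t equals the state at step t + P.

Simulating step by step:
t=0: [48, 234, 269, 137]
t=1: [149, 221, 193, 238]
t=2: [254, 246, 255, 240]
t=3: [218, 225, 218, 228]
t=4: [249, 245, 248, 244]
t=5: [223, 226, 224, 227]
t=6: [246, 244, 245, 244]
t=7: [226, 227, 227, 227]
t=8: [244, 244, 244, 244]
t=9: [228, 228, 228, 228]
t=10: [243, 243, 243, 243]
t=11: [229, 229, 229, 229]
t=12: [242, 242, 242, 242]
t=13: [230, 230, 230, 230]
t=14: [241, 241, 241, 241]
t=15: [231, 231, 231, 231]
t=16: [240, 240, 240, 240]
t=17: [232, 232, 232, 232]
t=18: [240, 240, 240, 240]

Answer: 2
Key observation: The state at step 16, [240, 240, 240, 240], reappears at step 18 — and no state repeats earlier — so the cycle the system enters has period 2.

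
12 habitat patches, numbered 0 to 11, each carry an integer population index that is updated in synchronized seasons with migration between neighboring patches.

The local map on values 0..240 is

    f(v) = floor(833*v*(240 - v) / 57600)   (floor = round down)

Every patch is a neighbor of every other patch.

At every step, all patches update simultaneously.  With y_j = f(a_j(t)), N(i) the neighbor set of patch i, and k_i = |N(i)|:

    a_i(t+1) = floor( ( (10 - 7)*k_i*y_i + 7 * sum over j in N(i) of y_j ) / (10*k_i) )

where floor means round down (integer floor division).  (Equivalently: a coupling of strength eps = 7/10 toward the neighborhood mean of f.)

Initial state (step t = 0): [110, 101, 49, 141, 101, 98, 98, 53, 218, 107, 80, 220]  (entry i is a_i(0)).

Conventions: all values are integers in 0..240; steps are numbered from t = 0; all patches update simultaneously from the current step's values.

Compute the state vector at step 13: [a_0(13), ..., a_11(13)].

Simulating step by step:
t=0: [110, 101, 49, 141, 101, 98, 98, 53, 218, 107, 80, 220]
t=1: [176, 176, 160, 175, 176, 175, 175, 162, 144, 176, 171, 143]
t=2: [170, 170, 175, 170, 170, 170, 170, 175, 179, 170, 172, 179]
t=3: [168, 168, 166, 168, 168, 168, 168, 166, 165, 168, 168, 165]
t=4: [174, 174, 175, 174, 174, 174, 174, 175, 175, 174, 174, 175]
t=5: [165, 165, 165, 165, 165, 165, 165, 165, 165, 165, 165, 165]
t=6: [178, 178, 178, 178, 178, 178, 178, 178, 178, 178, 178, 178]
t=7: [159, 159, 159, 159, 159, 159, 159, 159, 159, 159, 159, 159]
t=8: [186, 186, 186, 186, 186, 186, 186, 186, 186, 186, 186, 186]
t=9: [145, 145, 145, 145, 145, 145, 145, 145, 145, 145, 145, 145]
t=10: [199, 199, 199, 199, 199, 199, 199, 199, 199, 199, 199, 199]
t=11: [117, 117, 117, 117, 117, 117, 117, 117, 117, 117, 117, 117]
t=12: [208, 208, 208, 208, 208, 208, 208, 208, 208, 208, 208, 208]
t=13: [96, 96, 96, 96, 96, 96, 96, 96, 96, 96, 96, 96]

Answer: [96, 96, 96, 96, 96, 96, 96, 96, 96, 96, 96, 96]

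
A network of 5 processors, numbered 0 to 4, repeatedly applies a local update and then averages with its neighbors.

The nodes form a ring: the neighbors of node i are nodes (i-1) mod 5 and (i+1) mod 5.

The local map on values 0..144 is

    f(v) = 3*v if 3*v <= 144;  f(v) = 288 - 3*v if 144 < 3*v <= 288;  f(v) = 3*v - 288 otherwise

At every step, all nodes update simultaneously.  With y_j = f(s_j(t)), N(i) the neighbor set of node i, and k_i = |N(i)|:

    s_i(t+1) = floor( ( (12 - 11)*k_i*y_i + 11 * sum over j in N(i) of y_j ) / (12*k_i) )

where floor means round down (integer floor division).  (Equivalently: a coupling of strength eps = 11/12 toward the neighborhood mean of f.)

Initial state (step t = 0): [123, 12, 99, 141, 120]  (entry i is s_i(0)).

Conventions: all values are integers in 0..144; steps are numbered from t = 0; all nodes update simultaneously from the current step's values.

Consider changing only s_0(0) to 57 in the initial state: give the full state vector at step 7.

Answer: [51, 35, 45, 59, 44]
Key observation: This trace re-runs the system from the modified initial state.

Derivation:
t=0: [57, 12, 99, 141, 120]
t=1: [59, 60, 79, 48, 121]
t=2: [93, 83, 119, 69, 123]
t=3: [55, 39, 60, 75, 48]
t=4: [129, 115, 91, 120, 97]
t=5: [35, 57, 60, 14, 78]
t=6: [87, 107, 81, 77, 71]
t=7: [51, 35, 45, 59, 44]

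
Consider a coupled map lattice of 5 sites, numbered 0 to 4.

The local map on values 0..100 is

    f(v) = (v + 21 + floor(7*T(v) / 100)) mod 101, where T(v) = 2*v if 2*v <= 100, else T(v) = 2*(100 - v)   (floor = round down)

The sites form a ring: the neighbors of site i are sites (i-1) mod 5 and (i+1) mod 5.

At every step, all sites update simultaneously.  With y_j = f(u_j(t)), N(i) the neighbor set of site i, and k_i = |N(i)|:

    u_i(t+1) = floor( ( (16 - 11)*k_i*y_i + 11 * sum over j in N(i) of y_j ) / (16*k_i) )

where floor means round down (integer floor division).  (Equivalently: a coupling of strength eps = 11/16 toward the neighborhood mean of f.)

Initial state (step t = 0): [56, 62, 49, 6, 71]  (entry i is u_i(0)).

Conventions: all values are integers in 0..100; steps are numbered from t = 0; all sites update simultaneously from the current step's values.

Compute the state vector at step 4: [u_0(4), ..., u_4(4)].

Answer: [89, 88, 87, 81, 87]

Derivation:
t=0: [56, 62, 49, 6, 71]
t=1: [89, 82, 63, 67, 67]
t=2: [36, 35, 60, 90, 63]
t=3: [70, 69, 51, 63, 52]
t=4: [89, 88, 87, 81, 87]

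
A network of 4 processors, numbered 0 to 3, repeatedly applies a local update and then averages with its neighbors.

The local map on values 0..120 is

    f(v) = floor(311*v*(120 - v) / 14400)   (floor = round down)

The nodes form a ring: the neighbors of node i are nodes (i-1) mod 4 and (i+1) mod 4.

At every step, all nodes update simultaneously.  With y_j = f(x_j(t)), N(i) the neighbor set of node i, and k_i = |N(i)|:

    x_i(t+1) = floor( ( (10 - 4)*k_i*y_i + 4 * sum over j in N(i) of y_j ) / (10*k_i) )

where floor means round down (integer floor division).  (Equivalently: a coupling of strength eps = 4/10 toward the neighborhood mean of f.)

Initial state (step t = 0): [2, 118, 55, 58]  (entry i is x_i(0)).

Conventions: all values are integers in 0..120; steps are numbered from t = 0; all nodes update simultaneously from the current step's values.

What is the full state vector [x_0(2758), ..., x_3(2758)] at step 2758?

Simulating step by step:
t=0: [2, 118, 55, 58]
t=1: [19, 19, 62, 62]
t=2: [48, 48, 69, 69]
t=3: [74, 74, 75, 75]
t=4: [72, 72, 72, 72]
t=5: [74, 74, 74, 74]
t=6: [73, 73, 73, 73]
t=7: [74, 74, 74, 74]

Answer: [73, 73, 73, 73]
Key observation: The state at step 5, [74, 74, 74, 74], reappears at step 7: the system is in a cycle of period 2 from step 5 on.  Therefore the state at step 2758 equals the state at step 5 + ((2758 - 5) mod 2) = 6, which is [73, 73, 73, 73].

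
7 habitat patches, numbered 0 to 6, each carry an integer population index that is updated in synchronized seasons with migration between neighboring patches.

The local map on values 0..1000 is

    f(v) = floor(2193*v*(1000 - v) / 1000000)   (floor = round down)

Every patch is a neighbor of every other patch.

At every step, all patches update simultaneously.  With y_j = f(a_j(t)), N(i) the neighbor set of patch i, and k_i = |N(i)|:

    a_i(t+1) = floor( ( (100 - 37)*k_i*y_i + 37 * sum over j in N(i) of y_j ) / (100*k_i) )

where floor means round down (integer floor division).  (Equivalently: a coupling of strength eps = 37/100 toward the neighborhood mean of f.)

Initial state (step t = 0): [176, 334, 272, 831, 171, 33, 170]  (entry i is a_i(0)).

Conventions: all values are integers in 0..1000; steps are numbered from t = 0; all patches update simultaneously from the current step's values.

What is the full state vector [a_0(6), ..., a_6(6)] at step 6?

Answer: [544, 544, 544, 544, 544, 544, 544]

Derivation:
t=0: [176, 334, 272, 831, 171, 33, 170]
t=1: [318, 414, 384, 312, 313, 176, 313]
t=2: [470, 503, 495, 467, 468, 381, 468]
t=3: [544, 545, 545, 543, 544, 527, 544]
t=4: [544, 543, 543, 544, 544, 545, 544]
t=5: [543, 543, 543, 543, 543, 543, 543]
t=6: [544, 544, 544, 544, 544, 544, 544]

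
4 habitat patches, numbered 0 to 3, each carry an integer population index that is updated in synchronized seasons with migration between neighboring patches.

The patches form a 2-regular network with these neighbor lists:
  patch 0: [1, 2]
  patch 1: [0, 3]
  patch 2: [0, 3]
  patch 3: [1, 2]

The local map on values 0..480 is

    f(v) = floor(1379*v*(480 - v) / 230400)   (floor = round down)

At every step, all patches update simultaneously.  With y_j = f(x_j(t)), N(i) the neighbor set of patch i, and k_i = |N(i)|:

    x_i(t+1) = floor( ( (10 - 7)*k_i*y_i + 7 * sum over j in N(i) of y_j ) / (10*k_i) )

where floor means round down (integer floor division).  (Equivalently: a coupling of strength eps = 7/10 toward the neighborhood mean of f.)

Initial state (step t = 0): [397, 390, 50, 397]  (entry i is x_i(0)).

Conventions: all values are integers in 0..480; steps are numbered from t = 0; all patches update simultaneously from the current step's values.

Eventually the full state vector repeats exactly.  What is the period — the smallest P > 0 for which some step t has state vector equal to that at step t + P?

Simulating step by step:
t=0: [397, 390, 50, 397]
t=1: [177, 200, 176, 177]
t=2: [325, 324, 320, 325]
t=3: [303, 301, 302, 303]
t=4: [321, 320, 320, 321]
t=5: [305, 305, 305, 305]
t=6: [319, 319, 319, 319]
t=7: [307, 307, 307, 307]
t=8: [317, 317, 317, 317]
t=9: [309, 309, 309, 309]
t=10: [316, 316, 316, 316]
t=11: [310, 310, 310, 310]
t=12: [315, 315, 315, 315]
t=13: [311, 311, 311, 311]
t=14: [314, 314, 314, 314]
t=15: [311, 311, 311, 311]

Answer: 2
Key observation: The state at step 13, [311, 311, 311, 311], reappears at step 15 — and no state repeats earlier — so the cycle the system enters has period 2.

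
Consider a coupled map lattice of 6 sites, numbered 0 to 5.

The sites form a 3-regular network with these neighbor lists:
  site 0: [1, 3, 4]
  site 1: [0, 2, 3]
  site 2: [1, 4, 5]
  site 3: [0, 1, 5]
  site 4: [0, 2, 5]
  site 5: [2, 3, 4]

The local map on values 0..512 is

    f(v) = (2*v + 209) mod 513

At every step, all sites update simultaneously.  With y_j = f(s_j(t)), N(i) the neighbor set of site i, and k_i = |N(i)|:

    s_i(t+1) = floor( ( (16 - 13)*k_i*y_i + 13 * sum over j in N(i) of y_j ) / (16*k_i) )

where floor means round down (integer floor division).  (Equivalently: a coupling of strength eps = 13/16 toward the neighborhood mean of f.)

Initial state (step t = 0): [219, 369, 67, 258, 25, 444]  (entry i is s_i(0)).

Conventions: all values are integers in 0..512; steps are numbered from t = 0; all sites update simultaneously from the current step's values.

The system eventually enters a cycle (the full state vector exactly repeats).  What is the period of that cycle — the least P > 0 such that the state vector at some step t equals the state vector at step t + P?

Answer: 18
Key observation: The state at step 19, [245, 245, 238, 245, 238, 238], reappears at step 37 — and no state repeats earlier — so the cycle the system enters has period 18.

Derivation:
t=0: [219, 369, 67, 258, 25, 444]
t=1: [270, 267, 271, 212, 196, 233]
t=2: [162, 204, 174, 192, 188, 151]
t=3: [73, 58, 194, 186, 169, 148]
t=4: [182, 198, 249, 333, 262, 145]
t=5: [193, 184, 256, 244, 245, 303]
t=6: [132, 140, 188, 155, 195, 213]
t=7: [246, 240, 202, 294, 196, 67]
t=8: [183, 187, 183, 244, 187, 192]
t=9: [99, 96, 71, 91, 68, 100]
t=10: [384, 386, 378, 402, 380, 371]
t=11: [472, 471, 453, 464, 452, 463]
t=12: [111, 112, 103, 118, 104, 98]
t=13: [431, 430, 417, 427, 417, 421]
t=14: [34, 34, 26, 37, 26, 23]
t=15: [274, 274, 263, 272, 263, 265]
t=16: [236, 236, 229, 238, 229, 227]
t=17: [165, 165, 156, 163, 156, 158]
t=18: [20, 20, 13, 21, 13, 12]
t=19: [245, 245, 238, 245, 238, 238]
t=20: [182, 182, 175, 182, 175, 175]
t=21: [56, 56, 49, 56, 49, 49]
t=22: [317, 317, 310, 317, 310, 310]
t=23: [326, 326, 319, 326, 319, 319]
t=24: [344, 344, 337, 344, 337, 337]
t=25: [380, 380, 373, 380, 373, 373]
t=26: [452, 452, 445, 452, 445, 445]
t=27: [83, 83, 76, 83, 76, 76]
t=28: [371, 371, 364, 371, 364, 364]
t=29: [434, 434, 427, 434, 427, 427]
t=30: [47, 47, 40, 47, 40, 40]
t=31: [299, 299, 292, 299, 292, 292]
t=32: [290, 290, 283, 290, 283, 283]
t=33: [272, 272, 265, 272, 265, 265]
t=34: [236, 236, 229, 236, 229, 229]
t=35: [164, 164, 157, 164, 157, 157]
t=36: [20, 20, 13, 20, 13, 13]
t=37: [245, 245, 238, 245, 238, 238]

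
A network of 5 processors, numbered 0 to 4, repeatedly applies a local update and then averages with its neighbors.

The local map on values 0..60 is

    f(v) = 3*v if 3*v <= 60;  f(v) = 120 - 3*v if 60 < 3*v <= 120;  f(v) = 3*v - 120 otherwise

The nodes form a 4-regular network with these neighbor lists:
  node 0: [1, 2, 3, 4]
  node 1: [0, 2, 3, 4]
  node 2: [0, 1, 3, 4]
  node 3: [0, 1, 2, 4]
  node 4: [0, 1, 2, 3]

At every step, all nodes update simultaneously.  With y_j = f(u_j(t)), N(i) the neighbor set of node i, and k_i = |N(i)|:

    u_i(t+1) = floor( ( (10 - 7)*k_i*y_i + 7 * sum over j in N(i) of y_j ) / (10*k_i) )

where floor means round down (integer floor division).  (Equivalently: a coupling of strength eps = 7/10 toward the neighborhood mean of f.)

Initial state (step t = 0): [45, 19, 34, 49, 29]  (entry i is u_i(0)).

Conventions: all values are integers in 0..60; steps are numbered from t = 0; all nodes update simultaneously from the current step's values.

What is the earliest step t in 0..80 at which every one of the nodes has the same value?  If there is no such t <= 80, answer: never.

Simulating step by step:
t=0: [45, 19, 34, 49, 29]  (not all equal)
t=1: [28, 33, 28, 29, 30]  (not all equal)
t=2: [31, 29, 31, 31, 31]  (not all equal)
t=3: [28, 28, 28, 28, 28]  (all equal)

Answer: 3
Key observation: Synchronization is absorbing here: once all nodes are equal they stay equal, and step 3 is the first all-equal step.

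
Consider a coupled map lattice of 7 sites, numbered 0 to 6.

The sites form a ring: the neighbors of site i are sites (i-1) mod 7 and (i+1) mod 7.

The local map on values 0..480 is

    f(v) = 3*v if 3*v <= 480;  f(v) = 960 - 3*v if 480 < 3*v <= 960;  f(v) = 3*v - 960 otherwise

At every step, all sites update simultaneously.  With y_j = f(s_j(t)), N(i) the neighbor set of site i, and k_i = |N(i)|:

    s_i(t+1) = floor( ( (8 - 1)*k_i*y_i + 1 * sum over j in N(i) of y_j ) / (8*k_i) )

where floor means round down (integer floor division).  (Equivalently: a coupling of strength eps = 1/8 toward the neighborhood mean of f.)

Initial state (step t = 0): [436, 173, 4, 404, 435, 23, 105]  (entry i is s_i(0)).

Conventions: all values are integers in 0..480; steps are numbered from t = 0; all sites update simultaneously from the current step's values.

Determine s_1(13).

Simulating step by step:
t=0: [436, 173, 4, 404, 435, 23, 105]
t=1: [351, 408, 53, 242, 321, 101, 301]
t=2: [101, 246, 170, 214, 36, 268, 74]
t=3: [292, 241, 427, 313, 124, 157, 222]
t=4: [106, 232, 297, 61, 356, 453, 291]
t=5: [300, 255, 88, 171, 130, 361, 120]
t=6: [87, 190, 271, 432, 376, 154, 326]
t=7: [253, 366, 174, 313, 196, 415, 60]
t=8: [195, 160, 393, 69, 344, 283, 187]
t=9: [383, 457, 234, 199, 82, 126, 379]
t=10: [202, 387, 274, 349, 261, 357, 190]
t=11: [346, 206, 138, 95, 167, 132, 370]
t=12: [99, 330, 401, 303, 444, 384, 160]
t=13: [291, 60, 217, 83, 340, 221, 450]

Answer: s_1(13) = 60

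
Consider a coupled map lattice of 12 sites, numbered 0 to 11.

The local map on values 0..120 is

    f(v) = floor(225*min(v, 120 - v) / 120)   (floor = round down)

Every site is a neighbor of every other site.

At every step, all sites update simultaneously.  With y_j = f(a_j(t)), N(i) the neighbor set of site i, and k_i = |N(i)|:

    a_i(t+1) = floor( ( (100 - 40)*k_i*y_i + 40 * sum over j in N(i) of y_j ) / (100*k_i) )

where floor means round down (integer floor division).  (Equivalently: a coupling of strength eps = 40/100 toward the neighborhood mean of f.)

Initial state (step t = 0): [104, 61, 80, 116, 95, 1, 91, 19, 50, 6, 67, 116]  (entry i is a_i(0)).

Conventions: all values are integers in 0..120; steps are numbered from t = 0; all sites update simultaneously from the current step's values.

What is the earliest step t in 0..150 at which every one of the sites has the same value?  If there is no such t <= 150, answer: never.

Answer: never
Key observation: The state at step 28 reappears at step 33 — the system is in a cycle of period 5 from step 28 on.  No step 0..33 is synchronized, and the cycle repeats forever, so no step up to 150 (or ever) has all sites equal.

Derivation:
t=0: [104, 61, 80, 116, 95, 1, 91, 19, 50, 6, 67, 116]  (not all equal)
t=1: [37, 82, 62, 24, 46, 21, 51, 40, 73, 26, 76, 24]  (not all equal)
t=2: [69, 70, 91, 56, 79, 52, 84, 73, 80, 58, 77, 56]  (not all equal)
t=3: [91, 90, 68, 97, 80, 92, 75, 87, 80, 98, 83, 97]  (not all equal)
t=4: [57, 58, 81, 51, 69, 56, 74, 61, 69, 50, 66, 51]  (not all equal)
t=5: [102, 103, 83, 95, 95, 101, 90, 104, 95, 94, 99, 95]  (not all equal)
t=6: [37, 36, 57, 45, 45, 38, 50, 36, 45, 46, 41, 45]  (not all equal)
t=7: [74, 73, 95, 82, 82, 75, 87, 73, 82, 83, 78, 82]  (not all equal)
t=8: [80, 81, 58, 72, 72, 79, 66, 81, 72, 71, 76, 72]  (not all equal)
t=9: [80, 78, 98, 88, 88, 80, 94, 78, 88, 89, 84, 88]  (not all equal)
t=10: [69, 71, 50, 61, 61, 69, 54, 71, 61, 60, 65, 61]  (not all equal)
t=11: [97, 95, 96, 106, 106, 97, 101, 95, 106, 107, 102, 106]  (not all equal)
t=12: [39, 41, 40, 29, 29, 39, 34, 41, 29, 28, 33, 29]  (not all equal)
t=13: [68, 70, 70, 58, 58, 68, 63, 70, 58, 57, 62, 58]  (not all equal)
t=14: [99, 96, 96, 105, 105, 99, 104, 96, 105, 104, 105, 105]  (not all equal)
t=15: [37, 40, 40, 30, 30, 37, 31, 40, 30, 31, 30, 30]  (not all equal)
t=16: [66, 69, 69, 59, 59, 66, 60, 69, 59, 60, 59, 59]  (not all equal)
t=17: [102, 99, 99, 107, 107, 102, 108, 99, 107, 108, 107, 107]  (not all equal)
t=18: [31, 34, 34, 26, 26, 31, 25, 34, 26, 25, 26, 26]  (not all equal)
t=19: [55, 58, 58, 50, 50, 55, 49, 58, 50, 49, 50, 50]  (not all equal)
t=20: [100, 103, 103, 95, 95, 100, 94, 103, 95, 94, 95, 95]  (not all equal)
t=21: [38, 35, 35, 43, 43, 38, 44, 35, 43, 44, 43, 43]  (not all equal)
t=22: [72, 69, 69, 77, 77, 72, 78, 69, 77, 78, 77, 77]  (not all equal)
t=23: [87, 90, 90, 82, 82, 87, 81, 90, 82, 81, 82, 82]  (not all equal)
t=24: [63, 60, 60, 68, 68, 63, 69, 60, 68, 69, 68, 68]  (not all equal)
t=25: [104, 107, 107, 99, 99, 104, 98, 107, 99, 98, 99, 99]  (not all equal)
t=26: [31, 28, 28, 36, 36, 31, 37, 28, 36, 37, 36, 36]  (not all equal)
t=27: [59, 56, 56, 64, 64, 59, 65, 56, 64, 65, 64, 64]  (not all equal)
t=28: [108, 105, 105, 105, 105, 108, 104, 105, 105, 104, 105, 105]  (not all equal)
t=29: [24, 27, 27, 27, 27, 24, 28, 27, 27, 28, 27, 27]  (not all equal)
t=30: [46, 49, 49, 49, 49, 46, 50, 49, 49, 50, 49, 49]  (not all equal)
t=31: [87, 90, 90, 90, 90, 87, 91, 90, 90, 91, 90, 90]  (not all equal)
t=32: [59, 56, 56, 56, 56, 59, 55, 56, 56, 55, 56, 56]  (not all equal)
t=33: [108, 105, 105, 105, 105, 108, 104, 105, 105, 104, 105, 105]  (not all equal)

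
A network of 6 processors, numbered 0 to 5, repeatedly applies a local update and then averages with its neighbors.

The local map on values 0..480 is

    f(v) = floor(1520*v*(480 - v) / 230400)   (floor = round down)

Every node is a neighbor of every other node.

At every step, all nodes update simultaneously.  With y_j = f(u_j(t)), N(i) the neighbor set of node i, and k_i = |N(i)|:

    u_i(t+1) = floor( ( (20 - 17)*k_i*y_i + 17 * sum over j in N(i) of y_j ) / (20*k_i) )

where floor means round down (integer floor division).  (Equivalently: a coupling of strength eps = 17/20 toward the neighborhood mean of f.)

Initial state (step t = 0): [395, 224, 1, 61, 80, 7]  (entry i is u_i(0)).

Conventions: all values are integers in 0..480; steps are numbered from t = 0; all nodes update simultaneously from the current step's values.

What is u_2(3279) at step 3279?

Answer: u_2(3279) = 254
Key observation: The state at step 18, [378, 378, 378, 378, 378, 378], reappears at step 20: the system is in a cycle of period 2 from step 18 on.  Therefore the state at step 3279 equals the state at step 18 + ((3279 - 18) mod 2) = 19, which is [254, 254, 254, 254, 254, 254].

Derivation:
t=0: [395, 224, 1, 61, 80, 7]
t=1: [165, 162, 170, 166, 166, 169]
t=2: [343, 343, 343, 343, 343, 343]
t=3: [310, 310, 310, 310, 310, 310]
t=4: [347, 347, 347, 347, 347, 347]
t=5: [304, 304, 304, 304, 304, 304]
t=6: [352, 352, 352, 352, 352, 352]
t=7: [297, 297, 297, 297, 297, 297]
t=8: [358, 358, 358, 358, 358, 358]
t=9: [288, 288, 288, 288, 288, 288]
t=10: [364, 364, 364, 364, 364, 364]
t=11: [278, 278, 278, 278, 278, 278]
t=12: [370, 370, 370, 370, 370, 370]
t=13: [268, 268, 268, 268, 268, 268]
t=14: [374, 374, 374, 374, 374, 374]
t=15: [261, 261, 261, 261, 261, 261]
t=16: [377, 377, 377, 377, 377, 377]
t=17: [256, 256, 256, 256, 256, 256]
t=18: [378, 378, 378, 378, 378, 378]
t=19: [254, 254, 254, 254, 254, 254]
t=20: [378, 378, 378, 378, 378, 378]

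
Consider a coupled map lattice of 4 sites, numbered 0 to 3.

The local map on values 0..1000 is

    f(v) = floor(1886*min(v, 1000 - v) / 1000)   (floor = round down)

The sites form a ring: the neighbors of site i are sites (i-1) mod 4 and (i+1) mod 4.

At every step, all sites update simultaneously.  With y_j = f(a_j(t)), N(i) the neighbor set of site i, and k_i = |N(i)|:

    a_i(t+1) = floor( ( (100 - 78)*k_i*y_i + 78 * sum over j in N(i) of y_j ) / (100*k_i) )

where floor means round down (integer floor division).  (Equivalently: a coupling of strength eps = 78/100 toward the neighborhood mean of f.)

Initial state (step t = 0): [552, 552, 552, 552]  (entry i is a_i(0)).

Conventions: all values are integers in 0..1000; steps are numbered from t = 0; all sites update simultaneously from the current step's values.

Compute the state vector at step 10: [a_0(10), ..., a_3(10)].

Answer: [709, 709, 709, 709]

Derivation:
t=0: [552, 552, 552, 552]
t=1: [844, 844, 844, 844]
t=2: [294, 294, 294, 294]
t=3: [554, 554, 554, 554]
t=4: [841, 841, 841, 841]
t=5: [299, 299, 299, 299]
t=6: [563, 563, 563, 563]
t=7: [824, 824, 824, 824]
t=8: [331, 331, 331, 331]
t=9: [624, 624, 624, 624]
t=10: [709, 709, 709, 709]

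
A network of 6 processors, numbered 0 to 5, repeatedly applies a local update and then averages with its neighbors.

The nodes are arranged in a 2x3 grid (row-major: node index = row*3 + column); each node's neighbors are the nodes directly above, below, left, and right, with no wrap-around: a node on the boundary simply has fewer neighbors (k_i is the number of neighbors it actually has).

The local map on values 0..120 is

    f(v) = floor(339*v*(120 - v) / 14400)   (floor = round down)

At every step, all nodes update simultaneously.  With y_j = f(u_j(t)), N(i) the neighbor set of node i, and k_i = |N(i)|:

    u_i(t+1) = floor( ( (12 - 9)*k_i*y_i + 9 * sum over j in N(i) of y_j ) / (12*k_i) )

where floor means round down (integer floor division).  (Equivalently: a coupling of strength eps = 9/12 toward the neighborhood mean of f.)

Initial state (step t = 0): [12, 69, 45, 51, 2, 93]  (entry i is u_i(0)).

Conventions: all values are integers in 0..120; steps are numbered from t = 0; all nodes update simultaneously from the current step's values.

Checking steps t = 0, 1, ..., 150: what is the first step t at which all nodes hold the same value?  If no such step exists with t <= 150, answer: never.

Simulating step by step:
t=0: [12, 69, 45, 51, 2, 93]  (not all equal)
t=1: [69, 49, 72, 33, 57, 46]  (not all equal)
t=2: [76, 82, 80, 79, 78, 81]  (not all equal)
t=3: [75, 75, 73, 77, 75, 75]  (not all equal)
t=4: [78, 79, 79, 78, 78, 79]  (not all equal)
t=5: [76, 76, 76, 77, 76, 76]  (not all equal)
t=6: [77, 78, 78, 77, 77, 78]  (not all equal)
t=7: [77, 77, 77, 77, 77, 77]  (all equal)

Answer: 7
Key observation: Synchronization is absorbing here: once all nodes are equal they stay equal, and step 7 is the first all-equal step.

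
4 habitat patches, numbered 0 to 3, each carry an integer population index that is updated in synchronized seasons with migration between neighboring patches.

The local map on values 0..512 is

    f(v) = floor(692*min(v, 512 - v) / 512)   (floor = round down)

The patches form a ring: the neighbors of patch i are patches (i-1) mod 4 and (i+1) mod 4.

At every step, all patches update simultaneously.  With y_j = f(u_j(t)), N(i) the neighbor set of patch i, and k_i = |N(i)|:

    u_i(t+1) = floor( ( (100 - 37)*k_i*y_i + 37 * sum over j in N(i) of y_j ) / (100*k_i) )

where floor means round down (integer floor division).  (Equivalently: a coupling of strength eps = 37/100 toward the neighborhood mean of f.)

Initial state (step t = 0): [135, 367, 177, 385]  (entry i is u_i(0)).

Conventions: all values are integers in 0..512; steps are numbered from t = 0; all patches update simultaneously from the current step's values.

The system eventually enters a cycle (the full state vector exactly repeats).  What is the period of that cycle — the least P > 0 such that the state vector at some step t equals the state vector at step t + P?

Simulating step by step:
t=0: [135, 367, 177, 385]
t=1: [182, 200, 218, 185]
t=2: [250, 269, 281, 257]
t=3: [336, 326, 320, 336]
t=4: [239, 249, 253, 241]
t=5: [325, 334, 337, 327]
t=6: [249, 241, 239, 247]
t=7: [333, 326, 325, 331]
t=8: [243, 249, 250, 244]
t=9: [329, 334, 335, 330]
t=10: [245, 241, 240, 244]
t=11: [329, 325, 325, 328]
t=12: [248, 251, 251, 248]
t=13: [335, 338, 338, 335]
t=14: [238, 235, 235, 238]
t=15: [320, 317, 317, 320]
t=16: [259, 262, 262, 259]
t=17: [340, 337, 337, 340]
t=18: [232, 235, 235, 232]
t=19: [313, 316, 316, 313]
t=20: [267, 264, 264, 267]
t=21: [331, 334, 334, 331]
t=22: [243, 240, 240, 243]
t=23: [327, 324, 324, 327]
t=24: [250, 253, 253, 250]
t=25: [337, 340, 340, 337]
t=26: [235, 232, 232, 235]
t=27: [316, 313, 313, 316]
t=28: [264, 267, 267, 264]
t=29: [334, 331, 331, 334]
t=30: [240, 243, 243, 240]
t=31: [324, 327, 327, 324]
t=32: [253, 250, 250, 253]
t=33: [340, 337, 337, 340]

Answer: 16
Key observation: The state at step 17, [340, 337, 337, 340], reappears at step 33 — and no state repeats earlier — so the cycle the system enters has period 16.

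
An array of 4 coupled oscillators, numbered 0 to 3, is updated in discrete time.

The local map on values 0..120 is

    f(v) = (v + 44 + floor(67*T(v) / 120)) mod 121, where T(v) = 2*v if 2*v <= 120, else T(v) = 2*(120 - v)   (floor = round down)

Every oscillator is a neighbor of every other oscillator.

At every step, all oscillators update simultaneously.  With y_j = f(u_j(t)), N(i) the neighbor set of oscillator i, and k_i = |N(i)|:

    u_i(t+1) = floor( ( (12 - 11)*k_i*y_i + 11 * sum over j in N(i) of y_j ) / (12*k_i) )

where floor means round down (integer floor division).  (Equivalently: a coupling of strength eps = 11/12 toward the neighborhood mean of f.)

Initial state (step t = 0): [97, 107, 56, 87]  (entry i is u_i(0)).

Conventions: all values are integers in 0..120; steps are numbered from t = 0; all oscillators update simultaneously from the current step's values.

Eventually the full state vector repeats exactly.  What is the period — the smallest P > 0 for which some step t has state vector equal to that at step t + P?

Simulating step by step:
t=0: [97, 107, 56, 87]
t=1: [43, 44, 44, 43]
t=2: [15, 14, 14, 15]
t=3: [73, 74, 74, 73]
t=4: [48, 48, 48, 48]
t=5: [24, 24, 24, 24]
t=6: [94, 94, 94, 94]
t=7: [46, 46, 46, 46]
t=8: [20, 20, 20, 20]
t=9: [86, 86, 86, 86]
t=10: [46, 46, 46, 46]

Answer: 3
Key observation: The state at step 7, [46, 46, 46, 46], reappears at step 10 — and no state repeats earlier — so the cycle the system enters has period 3.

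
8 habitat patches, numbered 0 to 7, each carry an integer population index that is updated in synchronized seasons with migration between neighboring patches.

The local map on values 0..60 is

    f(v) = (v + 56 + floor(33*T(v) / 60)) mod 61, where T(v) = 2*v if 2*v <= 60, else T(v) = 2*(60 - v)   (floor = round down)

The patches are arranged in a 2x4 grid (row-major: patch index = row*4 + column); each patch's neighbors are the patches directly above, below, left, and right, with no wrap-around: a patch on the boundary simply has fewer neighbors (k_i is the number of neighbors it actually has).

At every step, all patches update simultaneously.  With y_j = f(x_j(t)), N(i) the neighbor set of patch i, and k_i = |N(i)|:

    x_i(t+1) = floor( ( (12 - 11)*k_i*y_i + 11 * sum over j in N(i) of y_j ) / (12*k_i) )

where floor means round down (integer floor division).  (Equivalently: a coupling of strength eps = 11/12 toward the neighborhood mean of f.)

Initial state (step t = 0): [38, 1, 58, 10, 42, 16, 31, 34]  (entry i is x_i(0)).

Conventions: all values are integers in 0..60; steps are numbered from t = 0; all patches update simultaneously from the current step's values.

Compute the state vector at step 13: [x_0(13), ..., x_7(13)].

Simulating step by step:
t=0: [38, 1, 58, 10, 42, 16, 31, 34]
t=1: [57, 47, 44, 52, 43, 54, 47, 38]
t=2: [55, 55, 55, 56, 55, 55, 56, 55]
t=3: [55, 55, 55, 55, 55, 55, 55, 55]
t=4: [55, 55, 55, 55, 55, 55, 55, 55]
t=5: [55, 55, 55, 55, 55, 55, 55, 55]
t=6: [55, 55, 55, 55, 55, 55, 55, 55]
t=7: [55, 55, 55, 55, 55, 55, 55, 55]
t=8: [55, 55, 55, 55, 55, 55, 55, 55]
t=9: [55, 55, 55, 55, 55, 55, 55, 55]
t=10: [55, 55, 55, 55, 55, 55, 55, 55]
t=11: [55, 55, 55, 55, 55, 55, 55, 55]
t=12: [55, 55, 55, 55, 55, 55, 55, 55]
t=13: [55, 55, 55, 55, 55, 55, 55, 55]

Answer: [55, 55, 55, 55, 55, 55, 55, 55]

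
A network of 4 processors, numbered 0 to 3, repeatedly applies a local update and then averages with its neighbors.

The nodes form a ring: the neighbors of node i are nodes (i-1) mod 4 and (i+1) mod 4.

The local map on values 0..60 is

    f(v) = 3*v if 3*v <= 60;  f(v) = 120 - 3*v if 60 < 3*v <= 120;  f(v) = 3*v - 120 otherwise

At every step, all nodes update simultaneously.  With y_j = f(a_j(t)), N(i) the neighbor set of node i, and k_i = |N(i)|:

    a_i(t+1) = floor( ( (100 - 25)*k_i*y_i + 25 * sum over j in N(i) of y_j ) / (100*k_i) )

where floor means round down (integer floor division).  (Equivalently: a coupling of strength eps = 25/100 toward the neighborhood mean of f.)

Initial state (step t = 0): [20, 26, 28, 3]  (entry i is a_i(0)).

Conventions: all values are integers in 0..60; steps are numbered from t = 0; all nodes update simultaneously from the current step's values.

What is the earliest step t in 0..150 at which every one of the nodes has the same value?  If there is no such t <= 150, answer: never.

Answer: 24
Key observation: Synchronization is absorbing here: once all nodes are equal they stay equal, and step 24 is the first all-equal step.

Derivation:
t=0: [20, 26, 28, 3]  (not all equal)
t=1: [51, 43, 33, 18]  (not all equal)
t=2: [32, 13, 23, 47]  (not all equal)
t=3: [25, 38, 45, 25]  (not all equal)
t=4: [40, 12, 17, 41]  (not all equal)
t=5: [4, 33, 43, 8]  (not all equal)
t=6: [14, 18, 12, 20]  (not all equal)
t=7: [45, 50, 41, 54]  (not all equal)
t=8: [20, 24, 11, 33]  (not all equal)
t=9: [53, 47, 33, 27]  (not all equal)
t=10: [36, 23, 23, 36]  (not all equal)
t=11: [16, 46, 46, 16]  (not all equal)
t=12: [44, 21, 21, 44]  (not all equal)
t=13: [17, 51, 51, 17]  (not all equal)
t=14: [48, 35, 35, 48]  (not all equal)
t=15: [22, 16, 16, 22]  (not all equal)
t=16: [53, 48, 48, 53]  (not all equal)
t=17: [37, 25, 25, 37]  (not all equal)
t=18: [13, 40, 40, 13]  (not all equal)
t=19: [34, 4, 4, 34]  (not all equal)
t=20: [17, 12, 12, 17]  (not all equal)
t=21: [49, 37, 37, 49]  (not all equal)
t=22: [24, 11, 11, 24]  (not all equal)
t=23: [46, 34, 34, 46]  (not all equal)
t=24: [18, 18, 18, 18]  (all equal)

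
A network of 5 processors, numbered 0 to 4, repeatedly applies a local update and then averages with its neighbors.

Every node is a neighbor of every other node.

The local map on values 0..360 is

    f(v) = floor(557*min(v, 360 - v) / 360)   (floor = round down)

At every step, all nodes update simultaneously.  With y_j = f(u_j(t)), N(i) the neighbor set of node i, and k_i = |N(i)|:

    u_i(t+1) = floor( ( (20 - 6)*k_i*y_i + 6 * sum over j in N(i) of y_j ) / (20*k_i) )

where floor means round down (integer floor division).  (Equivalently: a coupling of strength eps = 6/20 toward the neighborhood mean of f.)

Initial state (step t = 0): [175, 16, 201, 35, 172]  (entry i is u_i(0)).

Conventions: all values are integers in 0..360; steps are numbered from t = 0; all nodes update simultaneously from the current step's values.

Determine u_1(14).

Simulating step by step:
t=0: [175, 16, 201, 35, 172]
t=1: [233, 79, 218, 98, 230]
t=2: [189, 142, 203, 161, 192]
t=3: [257, 229, 243, 248, 254]
t=4: [165, 192, 179, 174, 168]
t=5: [258, 260, 271, 266, 260]
t=6: [154, 152, 141, 146, 152]
t=7: [235, 233, 222, 226, 233]
t=8: [196, 197, 208, 204, 197]
t=9: [250, 249, 239, 243, 249]
t=10: [172, 172, 182, 179, 172]
t=11: [267, 267, 273, 273, 267]
t=12: [141, 141, 136, 136, 141]
t=13: [216, 216, 211, 211, 216]
t=14: [223, 223, 228, 228, 223]

Answer: u_1(14) = 223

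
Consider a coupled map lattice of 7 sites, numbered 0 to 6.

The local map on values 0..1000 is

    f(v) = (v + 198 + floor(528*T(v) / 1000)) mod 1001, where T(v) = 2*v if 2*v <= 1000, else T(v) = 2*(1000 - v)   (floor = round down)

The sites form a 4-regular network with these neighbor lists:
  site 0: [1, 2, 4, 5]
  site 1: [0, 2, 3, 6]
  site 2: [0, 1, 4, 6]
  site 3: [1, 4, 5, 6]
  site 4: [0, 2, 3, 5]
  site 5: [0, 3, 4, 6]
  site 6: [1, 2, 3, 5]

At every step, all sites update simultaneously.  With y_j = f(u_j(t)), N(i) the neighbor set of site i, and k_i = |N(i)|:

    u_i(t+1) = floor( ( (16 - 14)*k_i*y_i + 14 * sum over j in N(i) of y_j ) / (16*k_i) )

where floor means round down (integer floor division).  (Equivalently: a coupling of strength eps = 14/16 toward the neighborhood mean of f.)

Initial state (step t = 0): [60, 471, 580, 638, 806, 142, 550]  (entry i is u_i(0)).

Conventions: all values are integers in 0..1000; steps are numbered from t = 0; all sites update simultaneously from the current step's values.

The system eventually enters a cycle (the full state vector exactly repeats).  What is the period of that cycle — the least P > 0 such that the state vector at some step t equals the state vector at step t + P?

Answer: 4
Key observation: The state at step 5, [217, 217, 217, 217, 217, 217, 217], reappears at step 9 — and no state repeats earlier — so the cycle the system enters has period 4.

Derivation:
t=0: [60, 471, 580, 638, 806, 142, 550]
t=1: [276, 235, 227, 264, 298, 272, 266]
t=2: [732, 722, 739, 747, 741, 763, 714]
t=3: [211, 211, 211, 211, 211, 211, 211]
t=4: [631, 631, 631, 631, 631, 631, 631]
t=5: [217, 217, 217, 217, 217, 217, 217]
t=6: [644, 644, 644, 644, 644, 644, 644]
t=7: [216, 216, 216, 216, 216, 216, 216]
t=8: [642, 642, 642, 642, 642, 642, 642]
t=9: [217, 217, 217, 217, 217, 217, 217]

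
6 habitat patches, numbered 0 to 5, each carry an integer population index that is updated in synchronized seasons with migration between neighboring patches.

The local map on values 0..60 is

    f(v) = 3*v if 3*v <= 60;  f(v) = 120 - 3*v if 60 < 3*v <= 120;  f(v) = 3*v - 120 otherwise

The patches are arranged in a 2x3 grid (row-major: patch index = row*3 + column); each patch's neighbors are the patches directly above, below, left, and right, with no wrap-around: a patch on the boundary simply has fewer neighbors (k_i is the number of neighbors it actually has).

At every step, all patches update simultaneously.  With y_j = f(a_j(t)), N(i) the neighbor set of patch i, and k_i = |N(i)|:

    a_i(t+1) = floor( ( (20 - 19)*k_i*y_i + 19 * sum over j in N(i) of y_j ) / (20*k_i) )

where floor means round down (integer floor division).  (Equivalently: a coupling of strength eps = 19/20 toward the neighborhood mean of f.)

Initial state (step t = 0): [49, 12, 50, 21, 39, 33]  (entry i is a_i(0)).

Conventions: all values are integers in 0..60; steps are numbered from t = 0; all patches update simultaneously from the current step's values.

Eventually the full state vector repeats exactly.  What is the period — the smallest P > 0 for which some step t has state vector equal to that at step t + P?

Simulating step by step:
t=0: [49, 12, 50, 21, 39, 33]
t=1: [45, 20, 28, 17, 36, 16]
t=2: [53, 22, 53, 15, 50, 25]
t=3: [48, 36, 48, 35, 47, 35]
t=4: [14, 22, 14, 22, 14, 22]
t=5: [53, 42, 53, 42, 53, 42]
t=6: [7, 37, 7, 37, 7, 37]
t=7: [9, 20, 9, 20, 9, 20]
t=8: [58, 28, 58, 28, 58, 28]
t=9: [36, 53, 36, 53, 36, 53]
t=10: [37, 13, 37, 13, 37, 13]
t=11: [37, 10, 37, 10, 37, 10]
t=12: [28, 10, 28, 10, 28, 10]
t=13: [30, 35, 30, 35, 30, 35]
t=14: [15, 29, 15, 29, 15, 29]
t=15: [33, 44, 33, 44, 33, 44]
t=16: [12, 20, 12, 20, 12, 20]
t=17: [58, 37, 58, 37, 58, 37]
t=18: [11, 51, 11, 51, 11, 51]
t=19: [33, 33, 33, 33, 33, 33]
t=20: [21, 21, 21, 21, 21, 21]
t=21: [57, 57, 57, 57, 57, 57]
t=22: [51, 51, 51, 51, 51, 51]
t=23: [33, 33, 33, 33, 33, 33]

Answer: 4
Key observation: The state at step 19, [33, 33, 33, 33, 33, 33], reappears at step 23 — and no state repeats earlier — so the cycle the system enters has period 4.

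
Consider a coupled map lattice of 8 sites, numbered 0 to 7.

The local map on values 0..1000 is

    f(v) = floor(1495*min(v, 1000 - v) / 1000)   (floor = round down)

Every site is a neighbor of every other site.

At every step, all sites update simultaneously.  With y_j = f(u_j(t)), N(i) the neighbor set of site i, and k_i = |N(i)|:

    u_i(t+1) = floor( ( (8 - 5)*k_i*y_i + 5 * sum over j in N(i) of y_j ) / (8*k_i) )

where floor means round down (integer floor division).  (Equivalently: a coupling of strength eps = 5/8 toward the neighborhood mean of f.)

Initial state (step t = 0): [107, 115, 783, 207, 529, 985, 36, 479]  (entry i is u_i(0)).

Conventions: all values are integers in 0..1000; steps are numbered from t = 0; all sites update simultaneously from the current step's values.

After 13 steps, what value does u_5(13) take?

Simulating step by step:
t=0: [107, 115, 783, 207, 529, 985, 36, 479]
t=1: [264, 268, 312, 307, 420, 225, 234, 424]
t=2: [439, 441, 460, 457, 506, 423, 426, 507]
t=3: [672, 672, 680, 679, 695, 665, 666, 695]
t=4: [483, 483, 479, 480, 473, 486, 485, 473]
t=5: [718, 718, 717, 717, 714, 720, 719, 714]
t=6: [422, 422, 422, 422, 423, 421, 421, 423]
t=7: [630, 630, 630, 630, 630, 629, 629, 630]
t=8: [553, 553, 553, 553, 553, 553, 553, 553]
t=9: [668, 668, 668, 668, 668, 668, 668, 668]
t=10: [496, 496, 496, 496, 496, 496, 496, 496]
t=11: [741, 741, 741, 741, 741, 741, 741, 741]
t=12: [387, 387, 387, 387, 387, 387, 387, 387]
t=13: [578, 578, 578, 578, 578, 578, 578, 578]

Answer: u_5(13) = 578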